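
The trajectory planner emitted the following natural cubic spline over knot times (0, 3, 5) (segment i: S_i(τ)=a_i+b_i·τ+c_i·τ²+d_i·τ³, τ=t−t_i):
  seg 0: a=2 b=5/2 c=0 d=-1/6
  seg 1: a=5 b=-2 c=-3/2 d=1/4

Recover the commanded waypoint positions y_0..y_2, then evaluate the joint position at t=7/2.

y_0=2 y_1=5 y_2=-3
S(7/2) = 117/32

y_0 = S_0(0) = a_0 = 2
y_1 = S_1(0) = a_1 = 5
y_2 = S_1(2) = -3
t_q=7/2 is in segment 1 (τ=1/2); S_1(τ)=117/32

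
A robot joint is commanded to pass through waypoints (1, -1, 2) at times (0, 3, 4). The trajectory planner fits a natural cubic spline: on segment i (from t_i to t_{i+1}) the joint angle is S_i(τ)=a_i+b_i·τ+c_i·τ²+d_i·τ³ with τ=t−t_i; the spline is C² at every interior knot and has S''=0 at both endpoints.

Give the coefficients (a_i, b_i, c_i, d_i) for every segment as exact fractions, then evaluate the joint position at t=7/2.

  seg 0: a=1 b=-49/24 c=0 d=11/72
  seg 1: a=-1 b=25/12 c=11/8 d=-11/24
S(7/2) = 21/64

Δ: Δ0=-2/3, Δ1=3
row 1: diag=8, rhs=22; c'=1/8, d'=11/4
back: M1=11/4
M: M0=0, M1=11/4, M2=0
seg 0: a=1, c=M0/2=0, d=(M1−M0)/(6·3)=11/72, b=Δ0−h0·(2M0+M1)/6=-49/24
seg 1: a=-1, c=M1/2=11/8, d=(M2−M1)/(6·1)=-11/24, b=Δ1−h1·(2M1+M2)/6=25/12
t_q=7/2 → seg 1, τ=1/2; S=-1+25/12·τ+11/8·τ²+-11/24·τ³=21/64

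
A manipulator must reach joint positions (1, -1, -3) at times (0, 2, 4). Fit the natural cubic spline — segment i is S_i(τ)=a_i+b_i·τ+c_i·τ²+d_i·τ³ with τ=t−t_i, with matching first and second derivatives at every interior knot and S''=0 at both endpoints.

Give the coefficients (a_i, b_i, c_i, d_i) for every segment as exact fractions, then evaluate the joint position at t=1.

Δ: Δ0=-1, Δ1=-1
row 1: diag=8, rhs=0; c'=1/4, d'=0
back: M1=0
M: M0=0, M1=0, M2=0
seg 0: a=1, c=M0/2=0, d=(M1−M0)/(6·2)=0, b=Δ0−h0·(2M0+M1)/6=-1
seg 1: a=-1, c=M1/2=0, d=(M2−M1)/(6·2)=0, b=Δ1−h1·(2M1+M2)/6=-1
t_q=1 → seg 0, τ=1; S=1+-1·τ+0·τ²+0·τ³=0

  seg 0: a=1 b=-1 c=0 d=0
  seg 1: a=-1 b=-1 c=0 d=0
S(1) = 0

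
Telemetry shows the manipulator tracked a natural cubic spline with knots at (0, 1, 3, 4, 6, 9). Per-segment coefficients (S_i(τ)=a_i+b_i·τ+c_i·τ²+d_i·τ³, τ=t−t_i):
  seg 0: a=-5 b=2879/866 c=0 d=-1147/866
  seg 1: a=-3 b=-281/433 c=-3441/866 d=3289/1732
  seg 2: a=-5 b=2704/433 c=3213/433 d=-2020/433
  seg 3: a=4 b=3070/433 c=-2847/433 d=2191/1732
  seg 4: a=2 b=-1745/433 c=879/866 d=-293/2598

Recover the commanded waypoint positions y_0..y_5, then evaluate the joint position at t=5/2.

y_0 = S_0(0) = a_0 = -5
y_1 = S_1(0) = a_1 = -3
y_2 = S_2(0) = a_2 = -5
y_3 = S_3(0) = a_3 = 4
y_4 = S_4(0) = a_4 = 2
y_5 = S_4(3) = -4
t_q=5/2 is in segment 1 (τ=3/2); S_1(τ)=-90129/13856

y_0=-5 y_1=-3 y_2=-5 y_3=4 y_4=2 y_5=-4
S(5/2) = -90129/13856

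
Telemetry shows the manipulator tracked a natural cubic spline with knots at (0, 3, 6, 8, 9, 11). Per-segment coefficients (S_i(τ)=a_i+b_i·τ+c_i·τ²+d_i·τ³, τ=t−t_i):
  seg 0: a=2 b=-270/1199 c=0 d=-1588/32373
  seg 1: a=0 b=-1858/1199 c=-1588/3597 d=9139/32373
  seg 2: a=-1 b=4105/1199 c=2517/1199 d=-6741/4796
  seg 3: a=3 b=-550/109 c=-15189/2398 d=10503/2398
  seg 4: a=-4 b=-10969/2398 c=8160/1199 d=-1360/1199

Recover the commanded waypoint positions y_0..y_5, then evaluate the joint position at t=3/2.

y_0 = S_0(0) = a_0 = 2
y_1 = S_1(0) = a_1 = 0
y_2 = S_2(0) = a_2 = -1
y_3 = S_3(0) = a_3 = 3
y_4 = S_4(0) = a_4 = -4
y_5 = S_4(2) = 5
t_q=3/2 is in segment 0 (τ=3/2); S_0(τ)=3589/2398

y_0=2 y_1=0 y_2=-1 y_3=3 y_4=-4 y_5=5
S(3/2) = 3589/2398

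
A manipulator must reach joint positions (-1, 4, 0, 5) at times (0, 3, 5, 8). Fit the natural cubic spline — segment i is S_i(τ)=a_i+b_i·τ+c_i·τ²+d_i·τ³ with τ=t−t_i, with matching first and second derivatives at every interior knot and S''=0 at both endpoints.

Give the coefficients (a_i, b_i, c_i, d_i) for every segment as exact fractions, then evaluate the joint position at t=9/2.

  seg 0: a=-1 b=73/24 c=0 d=-11/72
  seg 1: a=4 b=-13/12 c=-11/8 d=11/24
  seg 2: a=0 b=-13/12 c=11/8 d=-11/72
S(9/2) = 53/64

Δ: Δ0=5/3, Δ1=-2, Δ2=5/3
row 1: diag=10, rhs=-22; c'=1/5, d'=-11/5
row 2: denom=10−2·1/5=48/5; d'=(22−2·-11/5)/(48/5)=11/4
back: M2=11/4
back: M1=-11/5−1/5·11/4=-11/4
M: M0=0, M1=-11/4, M2=11/4, M3=0
seg 0: a=-1, c=M0/2=0, d=(M1−M0)/(6·3)=-11/72, b=Δ0−h0·(2M0+M1)/6=73/24
seg 1: a=4, c=M1/2=-11/8, d=(M2−M1)/(6·2)=11/24, b=Δ1−h1·(2M1+M2)/6=-13/12
seg 2: a=0, c=M2/2=11/8, d=(M3−M2)/(6·3)=-11/72, b=Δ2−h2·(2M2+M3)/6=-13/12
t_q=9/2 → seg 1, τ=3/2; S=4+-13/12·τ+-11/8·τ²+11/24·τ³=53/64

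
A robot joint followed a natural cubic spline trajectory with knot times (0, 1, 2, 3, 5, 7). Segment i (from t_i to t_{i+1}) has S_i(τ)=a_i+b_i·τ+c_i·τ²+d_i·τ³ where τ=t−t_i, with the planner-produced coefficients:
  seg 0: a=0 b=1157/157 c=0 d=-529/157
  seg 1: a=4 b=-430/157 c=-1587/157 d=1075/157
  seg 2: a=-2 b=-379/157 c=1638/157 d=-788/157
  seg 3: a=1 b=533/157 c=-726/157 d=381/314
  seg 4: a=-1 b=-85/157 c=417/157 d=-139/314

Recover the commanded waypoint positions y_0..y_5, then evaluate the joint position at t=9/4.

y_0 = S_0(0) = a_0 = 0
y_1 = S_1(0) = a_1 = 4
y_2 = S_2(0) = a_2 = -2
y_3 = S_3(0) = a_3 = 1
y_4 = S_4(0) = a_4 = -1
y_5 = S_4(2) = 5
t_q=9/4 is in segment 2 (τ=1/4); S_2(τ)=-5099/2512

y_0=0 y_1=4 y_2=-2 y_3=1 y_4=-1 y_5=5
S(9/4) = -5099/2512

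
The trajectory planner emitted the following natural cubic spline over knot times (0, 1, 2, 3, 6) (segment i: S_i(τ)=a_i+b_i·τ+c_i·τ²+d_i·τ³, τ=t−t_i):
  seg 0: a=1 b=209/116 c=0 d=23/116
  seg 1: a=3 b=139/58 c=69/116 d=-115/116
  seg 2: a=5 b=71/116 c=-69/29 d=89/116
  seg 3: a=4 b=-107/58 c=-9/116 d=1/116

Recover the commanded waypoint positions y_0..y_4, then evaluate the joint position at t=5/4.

y_0 = S_0(0) = a_0 = 1
y_1 = S_1(0) = a_1 = 3
y_2 = S_2(0) = a_2 = 5
y_3 = S_3(0) = a_3 = 4
y_4 = S_3(3) = -2
t_q=5/4 is in segment 1 (τ=1/4); S_1(τ)=26881/7424

y_0=1 y_1=3 y_2=5 y_3=4 y_4=-2
S(5/4) = 26881/7424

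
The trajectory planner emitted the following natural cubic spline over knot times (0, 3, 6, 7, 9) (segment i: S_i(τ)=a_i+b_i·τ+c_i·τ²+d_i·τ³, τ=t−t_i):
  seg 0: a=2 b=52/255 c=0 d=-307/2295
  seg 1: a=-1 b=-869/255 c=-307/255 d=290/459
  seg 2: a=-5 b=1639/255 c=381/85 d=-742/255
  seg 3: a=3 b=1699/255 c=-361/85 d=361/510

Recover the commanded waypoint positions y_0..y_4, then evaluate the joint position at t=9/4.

y_0=2 y_1=-1 y_2=-5 y_3=3 y_4=5
S(9/4) = 5087/5440

y_0 = S_0(0) = a_0 = 2
y_1 = S_1(0) = a_1 = -1
y_2 = S_2(0) = a_2 = -5
y_3 = S_3(0) = a_3 = 3
y_4 = S_3(2) = 5
t_q=9/4 is in segment 0 (τ=9/4); S_0(τ)=5087/5440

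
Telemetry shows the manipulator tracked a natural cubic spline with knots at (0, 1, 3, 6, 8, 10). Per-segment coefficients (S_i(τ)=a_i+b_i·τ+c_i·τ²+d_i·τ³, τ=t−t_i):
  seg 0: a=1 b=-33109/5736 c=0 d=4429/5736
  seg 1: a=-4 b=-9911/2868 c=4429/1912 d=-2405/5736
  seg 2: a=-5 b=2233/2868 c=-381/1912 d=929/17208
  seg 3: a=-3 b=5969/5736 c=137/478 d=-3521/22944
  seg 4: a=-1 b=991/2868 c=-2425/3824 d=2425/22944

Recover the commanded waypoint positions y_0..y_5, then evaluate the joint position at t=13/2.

y_0=1 y_1=-4 y_2=-5 y_3=-3 y_4=-1 y_5=-2
S(13/2) = -148507/61184

y_0 = S_0(0) = a_0 = 1
y_1 = S_1(0) = a_1 = -4
y_2 = S_2(0) = a_2 = -5
y_3 = S_3(0) = a_3 = -3
y_4 = S_4(0) = a_4 = -1
y_5 = S_4(2) = -2
t_q=13/2 is in segment 3 (τ=1/2); S_3(τ)=-148507/61184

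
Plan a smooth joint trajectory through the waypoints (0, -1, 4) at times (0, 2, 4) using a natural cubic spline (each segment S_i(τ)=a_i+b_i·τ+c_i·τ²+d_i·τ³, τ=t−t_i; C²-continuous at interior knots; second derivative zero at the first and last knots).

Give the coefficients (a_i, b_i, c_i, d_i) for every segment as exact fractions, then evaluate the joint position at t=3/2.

Δ: Δ0=-1/2, Δ1=5/2
row 1: diag=8, rhs=18; c'=1/4, d'=9/4
back: M1=9/4
M: M0=0, M1=9/4, M2=0
seg 0: a=0, c=M0/2=0, d=(M1−M0)/(6·2)=3/16, b=Δ0−h0·(2M0+M1)/6=-5/4
seg 1: a=-1, c=M1/2=9/8, d=(M2−M1)/(6·2)=-3/16, b=Δ1−h1·(2M1+M2)/6=1
t_q=3/2 → seg 0, τ=3/2; S=0+-5/4·τ+0·τ²+3/16·τ³=-159/128

  seg 0: a=0 b=-5/4 c=0 d=3/16
  seg 1: a=-1 b=1 c=9/8 d=-3/16
S(3/2) = -159/128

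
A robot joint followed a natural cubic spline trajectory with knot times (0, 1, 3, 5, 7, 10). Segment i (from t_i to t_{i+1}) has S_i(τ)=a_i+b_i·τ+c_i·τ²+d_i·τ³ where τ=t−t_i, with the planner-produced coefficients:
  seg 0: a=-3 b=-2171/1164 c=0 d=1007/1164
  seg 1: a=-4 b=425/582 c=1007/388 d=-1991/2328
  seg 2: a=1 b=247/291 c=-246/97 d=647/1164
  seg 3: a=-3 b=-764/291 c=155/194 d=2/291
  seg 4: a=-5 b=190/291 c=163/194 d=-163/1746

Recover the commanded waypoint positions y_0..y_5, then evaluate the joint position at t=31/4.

y_0 = S_0(0) = a_0 = -3
y_1 = S_1(0) = a_1 = -4
y_2 = S_2(0) = a_2 = 1
y_3 = S_3(0) = a_3 = -3
y_4 = S_4(0) = a_4 = -5
y_5 = S_4(3) = 2
t_q=31/4 is in segment 4 (τ=3/4); S_4(τ)=-50621/12416

y_0=-3 y_1=-4 y_2=1 y_3=-3 y_4=-5 y_5=2
S(31/4) = -50621/12416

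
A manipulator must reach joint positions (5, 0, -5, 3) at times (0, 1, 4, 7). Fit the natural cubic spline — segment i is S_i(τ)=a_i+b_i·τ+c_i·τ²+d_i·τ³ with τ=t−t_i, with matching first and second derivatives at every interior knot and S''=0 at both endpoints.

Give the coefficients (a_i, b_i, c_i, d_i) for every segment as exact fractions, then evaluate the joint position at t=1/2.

  seg 0: a=5 b=-154/29 c=0 d=9/29
  seg 1: a=0 b=-127/29 c=27/29 d=-7/783
  seg 2: a=-5 b=28/29 c=74/87 d=-74/783
S(1/2) = 553/232

Δ: Δ0=-5, Δ1=-5/3, Δ2=8/3
row 1: diag=8, rhs=20; c'=3/8, d'=5/2
row 2: denom=12−3·3/8=87/8; d'=(26−3·5/2)/(87/8)=148/87
back: M2=148/87
back: M1=5/2−3/8·148/87=54/29
M: M0=0, M1=54/29, M2=148/87, M3=0
seg 0: a=5, c=M0/2=0, d=(M1−M0)/(6·1)=9/29, b=Δ0−h0·(2M0+M1)/6=-154/29
seg 1: a=0, c=M1/2=27/29, d=(M2−M1)/(6·3)=-7/783, b=Δ1−h1·(2M1+M2)/6=-127/29
seg 2: a=-5, c=M2/2=74/87, d=(M3−M2)/(6·3)=-74/783, b=Δ2−h2·(2M2+M3)/6=28/29
t_q=1/2 → seg 0, τ=1/2; S=5+-154/29·τ+0·τ²+9/29·τ³=553/232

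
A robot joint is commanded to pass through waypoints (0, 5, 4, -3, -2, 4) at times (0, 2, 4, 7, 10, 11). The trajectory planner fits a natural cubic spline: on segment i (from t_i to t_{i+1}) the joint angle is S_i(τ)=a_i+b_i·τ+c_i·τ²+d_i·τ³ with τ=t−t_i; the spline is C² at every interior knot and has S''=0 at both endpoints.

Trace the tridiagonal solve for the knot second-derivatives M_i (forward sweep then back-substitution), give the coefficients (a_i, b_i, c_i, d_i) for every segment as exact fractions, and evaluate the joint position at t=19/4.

Δ: Δ0=5/2, Δ1=-1/2, Δ2=-7/3, Δ3=1/3, Δ4=6
row 1: diag=8, rhs=-18; c'=1/4, d'=-9/4
row 2: denom=10−2·1/4=19/2; d'=(-11−2·-9/4)/(19/2)=-13/19
row 3: denom=12−3·6/19=210/19; d'=(16−3·-13/19)/(210/19)=49/30
row 4: denom=8−3·19/70=503/70; d'=(34−3·49/30)/(503/70)=2037/503
back: M4=2037/503
back: M3=49/30−19/70·2037/503=806/1509
back: M2=-13/19−6/19·806/1509=-429/503
back: M1=-9/4−1/4·-429/503=-2049/1006
M: M0=0, M1=-2049/1006, M2=-429/503, M3=806/1509, M4=2037/503, M5=0
seg 0: a=0, c=M0/2=0, d=(M1−M0)/(6·2)=-683/4024, b=Δ0−h0·(2M0+M1)/6=1599/503
seg 1: a=5, c=M1/2=-2049/2012, d=(M2−M1)/(6·2)=397/4024, b=Δ1−h1·(2M1+M2)/6=1149/1006
seg 2: a=4, c=M2/2=-429/1006, d=(M3−M2)/(6·3)=2093/27162, b=Δ2−h2·(2M2+M3)/6=-879/503
seg 3: a=-3, c=M3/2=403/1509, d=(M4−M3)/(6·3)=5305/27162, b=Δ3−h3·(2M3+M4)/6=-2239/1006
seg 4: a=-2, c=M4/2=2037/1006, d=(M5−M4)/(6·1)=-679/1006, b=Δ4−h4·(2M4+M5)/6=2339/503
t_q=19/4 → seg 2, τ=3/4; S=4+-879/503·τ+-429/1006·τ²+2093/27162·τ³=159801/64384

  seg 0: a=0 b=1599/503 c=0 d=-683/4024
  seg 1: a=5 b=1149/1006 c=-2049/2012 d=397/4024
  seg 2: a=4 b=-879/503 c=-429/1006 d=2093/27162
  seg 3: a=-3 b=-2239/1006 c=403/1509 d=5305/27162
  seg 4: a=-2 b=2339/503 c=2037/1006 d=-679/1006
S(19/4) = 159801/64384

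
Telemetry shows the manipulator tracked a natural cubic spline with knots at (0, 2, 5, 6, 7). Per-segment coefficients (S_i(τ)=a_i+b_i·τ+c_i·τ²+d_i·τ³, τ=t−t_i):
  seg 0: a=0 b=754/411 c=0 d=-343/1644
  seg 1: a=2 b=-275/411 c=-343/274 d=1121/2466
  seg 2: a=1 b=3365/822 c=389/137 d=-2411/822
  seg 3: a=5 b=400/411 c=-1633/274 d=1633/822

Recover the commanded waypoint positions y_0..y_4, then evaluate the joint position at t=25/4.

y_0 = S_0(0) = a_0 = 0
y_1 = S_1(0) = a_1 = 2
y_2 = S_2(0) = a_2 = 1
y_3 = S_3(0) = a_3 = 5
y_4 = S_3(1) = 2
t_q=25/4 is in segment 3 (τ=1/4); S_3(τ)=85959/17536

y_0=0 y_1=2 y_2=1 y_3=5 y_4=2
S(25/4) = 85959/17536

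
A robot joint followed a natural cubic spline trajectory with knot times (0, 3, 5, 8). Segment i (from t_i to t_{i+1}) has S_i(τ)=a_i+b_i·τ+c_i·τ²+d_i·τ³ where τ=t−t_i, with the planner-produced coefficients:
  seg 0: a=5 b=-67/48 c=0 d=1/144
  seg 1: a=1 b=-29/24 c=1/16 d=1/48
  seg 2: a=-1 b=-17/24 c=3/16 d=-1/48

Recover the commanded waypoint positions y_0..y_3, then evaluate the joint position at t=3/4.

y_0 = S_0(0) = a_0 = 5
y_1 = S_1(0) = a_1 = 1
y_2 = S_2(0) = a_2 = -1
y_3 = S_2(3) = -2
t_q=3/4 is in segment 0 (τ=3/4); S_0(τ)=4051/1024

y_0=5 y_1=1 y_2=-1 y_3=-2
S(3/4) = 4051/1024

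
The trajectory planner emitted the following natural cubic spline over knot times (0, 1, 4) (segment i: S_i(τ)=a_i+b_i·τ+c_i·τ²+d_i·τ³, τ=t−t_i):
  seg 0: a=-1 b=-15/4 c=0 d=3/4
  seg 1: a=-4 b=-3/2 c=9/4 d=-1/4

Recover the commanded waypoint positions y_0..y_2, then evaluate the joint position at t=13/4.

y_0 = S_0(0) = a_0 = -1
y_1 = S_1(0) = a_1 = -4
y_2 = S_1(3) = 5
t_q=13/4 is in segment 1 (τ=9/4); S_1(τ)=299/256

y_0=-1 y_1=-4 y_2=5
S(13/4) = 299/256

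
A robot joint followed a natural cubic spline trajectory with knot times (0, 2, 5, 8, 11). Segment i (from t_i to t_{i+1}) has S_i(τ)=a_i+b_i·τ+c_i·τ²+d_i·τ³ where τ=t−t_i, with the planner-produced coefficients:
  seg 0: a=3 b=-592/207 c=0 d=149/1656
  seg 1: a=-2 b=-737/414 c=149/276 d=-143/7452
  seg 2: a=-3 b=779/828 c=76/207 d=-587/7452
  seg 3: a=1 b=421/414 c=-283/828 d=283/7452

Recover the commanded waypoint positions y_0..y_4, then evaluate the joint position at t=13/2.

y_0=3 y_1=-2 y_2=-3 y_3=1 y_4=2
S(13/2) = -757/736

y_0 = S_0(0) = a_0 = 3
y_1 = S_1(0) = a_1 = -2
y_2 = S_2(0) = a_2 = -3
y_3 = S_3(0) = a_3 = 1
y_4 = S_3(3) = 2
t_q=13/2 is in segment 2 (τ=3/2); S_2(τ)=-757/736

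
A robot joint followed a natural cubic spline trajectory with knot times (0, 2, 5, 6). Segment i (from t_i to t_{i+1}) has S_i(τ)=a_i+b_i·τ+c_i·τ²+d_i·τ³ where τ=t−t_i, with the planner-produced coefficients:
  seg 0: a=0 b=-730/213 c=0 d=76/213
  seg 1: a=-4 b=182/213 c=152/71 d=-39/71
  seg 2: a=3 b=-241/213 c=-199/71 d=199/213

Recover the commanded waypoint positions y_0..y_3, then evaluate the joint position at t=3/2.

y_0 = S_0(0) = a_0 = 0
y_1 = S_1(0) = a_1 = -4
y_2 = S_2(0) = a_2 = 3
y_3 = S_2(1) = 0
t_q=3/2 is in segment 0 (τ=3/2); S_0(τ)=-559/142

y_0=0 y_1=-4 y_2=3 y_3=0
S(3/2) = -559/142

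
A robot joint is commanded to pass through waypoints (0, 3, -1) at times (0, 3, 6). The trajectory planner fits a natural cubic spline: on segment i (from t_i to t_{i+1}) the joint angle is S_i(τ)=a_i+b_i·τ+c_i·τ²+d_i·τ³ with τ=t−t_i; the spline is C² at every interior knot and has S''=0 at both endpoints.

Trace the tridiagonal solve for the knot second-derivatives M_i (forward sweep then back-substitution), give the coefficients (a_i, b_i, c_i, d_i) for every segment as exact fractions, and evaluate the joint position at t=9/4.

  seg 0: a=0 b=19/12 c=0 d=-7/108
  seg 1: a=3 b=-1/6 c=-7/12 d=7/108
S(9/4) = 723/256

Δ: Δ0=1, Δ1=-4/3
row 1: diag=12, rhs=-14; c'=1/4, d'=-7/6
back: M1=-7/6
M: M0=0, M1=-7/6, M2=0
seg 0: a=0, c=M0/2=0, d=(M1−M0)/(6·3)=-7/108, b=Δ0−h0·(2M0+M1)/6=19/12
seg 1: a=3, c=M1/2=-7/12, d=(M2−M1)/(6·3)=7/108, b=Δ1−h1·(2M1+M2)/6=-1/6
t_q=9/4 → seg 0, τ=9/4; S=0+19/12·τ+0·τ²+-7/108·τ³=723/256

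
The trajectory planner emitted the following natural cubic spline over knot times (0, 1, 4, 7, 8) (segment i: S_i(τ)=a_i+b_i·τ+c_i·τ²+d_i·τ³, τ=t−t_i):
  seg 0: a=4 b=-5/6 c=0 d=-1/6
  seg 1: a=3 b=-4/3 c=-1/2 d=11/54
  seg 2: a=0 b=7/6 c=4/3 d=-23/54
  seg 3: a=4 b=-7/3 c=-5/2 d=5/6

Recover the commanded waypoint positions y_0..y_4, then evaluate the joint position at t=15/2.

y_0 = S_0(0) = a_0 = 4
y_1 = S_1(0) = a_1 = 3
y_2 = S_2(0) = a_2 = 0
y_3 = S_3(0) = a_3 = 4
y_4 = S_3(1) = 0
t_q=15/2 is in segment 3 (τ=1/2); S_3(τ)=37/16

y_0=4 y_1=3 y_2=0 y_3=4 y_4=0
S(15/2) = 37/16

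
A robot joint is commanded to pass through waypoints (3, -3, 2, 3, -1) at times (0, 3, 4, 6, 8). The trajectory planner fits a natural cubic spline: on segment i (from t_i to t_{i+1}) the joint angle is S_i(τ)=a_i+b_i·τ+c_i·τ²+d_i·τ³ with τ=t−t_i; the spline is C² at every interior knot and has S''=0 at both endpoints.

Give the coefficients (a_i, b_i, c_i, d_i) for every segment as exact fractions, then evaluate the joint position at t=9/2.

  seg 0: a=3 b=-1705/344 c=0 d=113/344
  seg 1: a=-3 b=673/172 c=1017/344 d=-643/344
  seg 2: a=2 b=1451/344 c=-114/43 d=545/1376
  seg 3: a=3 b=-281/172 c=-189/688 d=63/1376
S(9/2) = 38481/11008

Δ: Δ0=-2, Δ1=5, Δ2=1/2, Δ3=-2
row 1: diag=8, rhs=42; c'=1/8, d'=21/4
row 2: denom=6−1·1/8=47/8; d'=(-27−1·21/4)/(47/8)=-258/47
row 3: denom=8−2·16/47=344/47; d'=(-15−2·-258/47)/(344/47)=-189/344
back: M3=-189/344
back: M2=-258/47−16/47·-189/344=-228/43
back: M1=21/4−1/8·-228/43=1017/172
M: M0=0, M1=1017/172, M2=-228/43, M3=-189/344, M4=0
seg 0: a=3, c=M0/2=0, d=(M1−M0)/(6·3)=113/344, b=Δ0−h0·(2M0+M1)/6=-1705/344
seg 1: a=-3, c=M1/2=1017/344, d=(M2−M1)/(6·1)=-643/344, b=Δ1−h1·(2M1+M2)/6=673/172
seg 2: a=2, c=M2/2=-114/43, d=(M3−M2)/(6·2)=545/1376, b=Δ2−h2·(2M2+M3)/6=1451/344
seg 3: a=3, c=M3/2=-189/688, d=(M4−M3)/(6·2)=63/1376, b=Δ3−h3·(2M3+M4)/6=-281/172
t_q=9/2 → seg 2, τ=1/2; S=2+1451/344·τ+-114/43·τ²+545/1376·τ³=38481/11008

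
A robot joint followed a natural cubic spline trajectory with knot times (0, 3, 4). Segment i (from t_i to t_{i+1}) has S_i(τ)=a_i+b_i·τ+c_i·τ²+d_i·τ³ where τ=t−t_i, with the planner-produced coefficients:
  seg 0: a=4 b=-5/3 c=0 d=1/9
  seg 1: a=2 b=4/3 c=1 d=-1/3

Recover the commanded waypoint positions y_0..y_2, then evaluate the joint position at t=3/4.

y_0 = S_0(0) = a_0 = 4
y_1 = S_1(0) = a_1 = 2
y_2 = S_1(1) = 4
t_q=3/4 is in segment 0 (τ=3/4); S_0(τ)=179/64

y_0=4 y_1=2 y_2=4
S(3/4) = 179/64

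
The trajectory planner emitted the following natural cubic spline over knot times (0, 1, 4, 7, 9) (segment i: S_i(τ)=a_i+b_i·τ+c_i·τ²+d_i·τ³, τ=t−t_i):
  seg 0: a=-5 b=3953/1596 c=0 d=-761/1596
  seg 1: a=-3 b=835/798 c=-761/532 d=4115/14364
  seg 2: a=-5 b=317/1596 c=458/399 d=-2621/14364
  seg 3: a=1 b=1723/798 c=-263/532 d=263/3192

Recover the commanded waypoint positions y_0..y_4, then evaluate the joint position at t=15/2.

y_0=-5 y_1=-3 y_2=-5 y_3=1 y_4=4
S(15/2) = 2391/1216

y_0 = S_0(0) = a_0 = -5
y_1 = S_1(0) = a_1 = -3
y_2 = S_2(0) = a_2 = -5
y_3 = S_3(0) = a_3 = 1
y_4 = S_3(2) = 4
t_q=15/2 is in segment 3 (τ=1/2); S_3(τ)=2391/1216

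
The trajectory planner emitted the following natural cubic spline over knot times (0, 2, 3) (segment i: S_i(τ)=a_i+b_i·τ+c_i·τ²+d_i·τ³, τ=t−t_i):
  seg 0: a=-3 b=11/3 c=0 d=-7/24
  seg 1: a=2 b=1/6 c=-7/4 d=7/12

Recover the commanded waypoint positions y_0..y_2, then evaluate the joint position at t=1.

y_0 = S_0(0) = a_0 = -3
y_1 = S_1(0) = a_1 = 2
y_2 = S_1(1) = 1
t_q=1 is in segment 0 (τ=1); S_0(τ)=3/8

y_0=-3 y_1=2 y_2=1
S(1) = 3/8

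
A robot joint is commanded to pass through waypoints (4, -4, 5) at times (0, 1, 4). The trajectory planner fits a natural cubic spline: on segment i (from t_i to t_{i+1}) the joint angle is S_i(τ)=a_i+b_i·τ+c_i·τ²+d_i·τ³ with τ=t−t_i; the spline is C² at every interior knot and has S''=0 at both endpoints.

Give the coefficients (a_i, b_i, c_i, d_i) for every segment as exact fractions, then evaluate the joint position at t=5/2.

Δ: Δ0=-8, Δ1=3
row 1: diag=8, rhs=66; c'=3/8, d'=33/4
back: M1=33/4
M: M0=0, M1=33/4, M2=0
seg 0: a=4, c=M0/2=0, d=(M1−M0)/(6·1)=11/8, b=Δ0−h0·(2M0+M1)/6=-75/8
seg 1: a=-4, c=M1/2=33/8, d=(M2−M1)/(6·3)=-11/24, b=Δ1−h1·(2M1+M2)/6=-21/4
t_q=5/2 → seg 1, τ=3/2; S=-4+-21/4·τ+33/8·τ²+-11/24·τ³=-265/64

  seg 0: a=4 b=-75/8 c=0 d=11/8
  seg 1: a=-4 b=-21/4 c=33/8 d=-11/24
S(5/2) = -265/64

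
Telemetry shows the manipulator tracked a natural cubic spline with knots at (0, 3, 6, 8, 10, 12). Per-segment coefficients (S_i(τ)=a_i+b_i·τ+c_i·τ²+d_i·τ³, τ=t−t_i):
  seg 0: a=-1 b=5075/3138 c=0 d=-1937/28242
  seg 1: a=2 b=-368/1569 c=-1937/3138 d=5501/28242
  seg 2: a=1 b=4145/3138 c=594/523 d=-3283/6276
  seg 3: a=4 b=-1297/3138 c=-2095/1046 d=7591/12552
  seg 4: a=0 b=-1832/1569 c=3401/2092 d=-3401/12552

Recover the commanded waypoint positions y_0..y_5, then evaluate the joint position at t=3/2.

y_0=-1 y_1=2 y_2=1 y_3=4 y_4=0 y_5=2
S(3/2) = 9995/8368

y_0 = S_0(0) = a_0 = -1
y_1 = S_1(0) = a_1 = 2
y_2 = S_2(0) = a_2 = 1
y_3 = S_3(0) = a_3 = 4
y_4 = S_4(0) = a_4 = 0
y_5 = S_4(2) = 2
t_q=3/2 is in segment 0 (τ=3/2); S_0(τ)=9995/8368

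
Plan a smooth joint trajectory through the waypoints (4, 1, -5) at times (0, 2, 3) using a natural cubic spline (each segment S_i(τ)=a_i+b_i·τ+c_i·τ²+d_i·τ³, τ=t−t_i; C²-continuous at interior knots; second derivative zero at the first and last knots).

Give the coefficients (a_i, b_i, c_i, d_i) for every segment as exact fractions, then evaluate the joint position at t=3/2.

Δ: Δ0=-3/2, Δ1=-6
row 1: diag=6, rhs=-27; c'=1/6, d'=-9/2
back: M1=-9/2
M: M0=0, M1=-9/2, M2=0
seg 0: a=4, c=M0/2=0, d=(M1−M0)/(6·2)=-3/8, b=Δ0−h0·(2M0+M1)/6=0
seg 1: a=1, c=M1/2=-9/4, d=(M2−M1)/(6·1)=3/4, b=Δ1−h1·(2M1+M2)/6=-9/2
t_q=3/2 → seg 0, τ=3/2; S=4+0·τ+0·τ²+-3/8·τ³=175/64

  seg 0: a=4 b=0 c=0 d=-3/8
  seg 1: a=1 b=-9/2 c=-9/4 d=3/4
S(3/2) = 175/64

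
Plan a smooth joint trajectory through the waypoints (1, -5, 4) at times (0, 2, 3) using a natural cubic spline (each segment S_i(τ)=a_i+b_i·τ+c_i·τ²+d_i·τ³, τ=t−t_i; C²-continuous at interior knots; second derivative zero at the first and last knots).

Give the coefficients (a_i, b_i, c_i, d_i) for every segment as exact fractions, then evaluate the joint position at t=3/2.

  seg 0: a=1 b=-7 c=0 d=1
  seg 1: a=-5 b=5 c=6 d=-2
S(3/2) = -49/8

Δ: Δ0=-3, Δ1=9
row 1: diag=6, rhs=72; c'=1/6, d'=12
back: M1=12
M: M0=0, M1=12, M2=0
seg 0: a=1, c=M0/2=0, d=(M1−M0)/(6·2)=1, b=Δ0−h0·(2M0+M1)/6=-7
seg 1: a=-5, c=M1/2=6, d=(M2−M1)/(6·1)=-2, b=Δ1−h1·(2M1+M2)/6=5
t_q=3/2 → seg 0, τ=3/2; S=1+-7·τ+0·τ²+1·τ³=-49/8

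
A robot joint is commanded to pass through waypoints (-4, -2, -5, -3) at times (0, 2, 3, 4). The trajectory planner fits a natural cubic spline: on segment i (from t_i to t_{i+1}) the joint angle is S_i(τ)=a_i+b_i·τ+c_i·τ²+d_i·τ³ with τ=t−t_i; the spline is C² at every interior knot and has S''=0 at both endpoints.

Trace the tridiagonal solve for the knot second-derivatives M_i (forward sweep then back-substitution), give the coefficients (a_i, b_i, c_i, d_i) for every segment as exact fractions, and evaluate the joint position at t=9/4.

  seg 0: a=-4 b=65/23 c=0 d=-21/46
  seg 1: a=-2 b=-61/23 c=-63/23 d=55/23
  seg 2: a=-5 b=-22/23 c=102/23 d=-34/23
S(9/4) = -179/64

Δ: Δ0=1, Δ1=-3, Δ2=2
row 1: diag=6, rhs=-24; c'=1/6, d'=-4
row 2: denom=4−1·1/6=23/6; d'=(30−1·-4)/(23/6)=204/23
back: M2=204/23
back: M1=-4−1/6·204/23=-126/23
M: M0=0, M1=-126/23, M2=204/23, M3=0
seg 0: a=-4, c=M0/2=0, d=(M1−M0)/(6·2)=-21/46, b=Δ0−h0·(2M0+M1)/6=65/23
seg 1: a=-2, c=M1/2=-63/23, d=(M2−M1)/(6·1)=55/23, b=Δ1−h1·(2M1+M2)/6=-61/23
seg 2: a=-5, c=M2/2=102/23, d=(M3−M2)/(6·1)=-34/23, b=Δ2−h2·(2M2+M3)/6=-22/23
t_q=9/4 → seg 1, τ=1/4; S=-2+-61/23·τ+-63/23·τ²+55/23·τ³=-179/64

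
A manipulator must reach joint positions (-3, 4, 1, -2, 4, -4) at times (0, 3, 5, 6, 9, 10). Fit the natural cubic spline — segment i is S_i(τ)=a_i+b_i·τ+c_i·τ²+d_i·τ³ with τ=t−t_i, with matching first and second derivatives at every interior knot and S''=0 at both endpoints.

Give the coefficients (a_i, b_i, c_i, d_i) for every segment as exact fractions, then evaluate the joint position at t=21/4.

Δ: Δ0=7/3, Δ1=-3/2, Δ2=-3, Δ3=2, Δ4=-8
row 1: diag=10, rhs=-23; c'=1/5, d'=-23/10
row 2: denom=6−2·1/5=28/5; d'=(-9−2·-23/10)/(28/5)=-11/14
row 3: denom=8−1·5/28=219/28; d'=(30−1·-11/14)/(219/28)=862/219
row 4: denom=8−3·28/73=500/73; d'=(-60−3·862/219)/(500/73)=-2621/250
back: M4=-2621/250
back: M3=862/219−28/73·-2621/250=2984/375
back: M2=-11/14−5/28·2984/375=-331/150
back: M1=-23/10−1/5·-331/150=-697/375
M: M0=0, M1=-697/375, M2=-331/150, M3=2984/375, M4=-2621/250, M5=0
seg 0: a=-3, c=M0/2=0, d=(M1−M0)/(6·3)=-697/6750, b=Δ0−h0·(2M0+M1)/6=2447/750
seg 1: a=4, c=M1/2=-697/750, d=(M2−M1)/(6·2)=-29/1000, b=Δ1−h1·(2M1+M2)/6=178/375
seg 2: a=1, c=M2/2=-331/300, d=(M3−M2)/(6·1)=847/500, b=Δ2−h2·(2M2+M3)/6=-2693/750
seg 3: a=-2, c=M3/2=1492/375, d=(M4−M3)/(6·3)=-13831/13500, b=Δ3−h3·(2M3+M4)/6=-1073/1500
seg 4: a=4, c=M4/2=-2621/500, d=(M5−M4)/(6·1)=2621/1500, b=Δ4−h4·(2M4+M5)/6=-3379/750
t_q=21/4 → seg 2, τ=1/4; S=1+-2693/750·τ+-331/300·τ²+847/500·τ³=383/6400

  seg 0: a=-3 b=2447/750 c=0 d=-697/6750
  seg 1: a=4 b=178/375 c=-697/750 d=-29/1000
  seg 2: a=1 b=-2693/750 c=-331/300 d=847/500
  seg 3: a=-2 b=-1073/1500 c=1492/375 d=-13831/13500
  seg 4: a=4 b=-3379/750 c=-2621/500 d=2621/1500
S(21/4) = 383/6400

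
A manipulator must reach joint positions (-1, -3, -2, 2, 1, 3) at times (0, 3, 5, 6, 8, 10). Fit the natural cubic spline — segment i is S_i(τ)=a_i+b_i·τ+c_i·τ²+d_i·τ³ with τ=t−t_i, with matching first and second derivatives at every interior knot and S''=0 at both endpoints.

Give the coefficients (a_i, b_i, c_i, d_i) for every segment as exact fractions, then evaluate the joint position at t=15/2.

  seg 0: a=-1 b=-1991/3576 c=0 d=-131/10728
  seg 1: a=-3 b=-1585/1788 c=-131/1192 d=359/894
  seg 2: a=-2 b=6245/1788 c=2741/1192 d=-6409/3576
  seg 3: a=2 b=9709/3576 c=-917/298 d=10511/14304
  seg 4: a=1 b=-1387/1788 c=3175/2384 d=-3175/14304
S(15/2) = 62135/38144

Δ: Δ0=-2/3, Δ1=1/2, Δ2=4, Δ3=-1/2, Δ4=1
row 1: diag=10, rhs=7; c'=1/5, d'=7/10
row 2: denom=6−2·1/5=28/5; d'=(21−2·7/10)/(28/5)=7/2
row 3: denom=6−1·5/28=163/28; d'=(-27−1·7/2)/(163/28)=-854/163
row 4: denom=8−2·56/163=1192/163; d'=(9−2·-854/163)/(1192/163)=3175/1192
back: M4=3175/1192
back: M3=-854/163−56/163·3175/1192=-917/149
back: M2=7/2−5/28·-917/149=2741/596
back: M1=7/10−1/5·2741/596=-131/596
M: M0=0, M1=-131/596, M2=2741/596, M3=-917/149, M4=3175/1192, M5=0
seg 0: a=-1, c=M0/2=0, d=(M1−M0)/(6·3)=-131/10728, b=Δ0−h0·(2M0+M1)/6=-1991/3576
seg 1: a=-3, c=M1/2=-131/1192, d=(M2−M1)/(6·2)=359/894, b=Δ1−h1·(2M1+M2)/6=-1585/1788
seg 2: a=-2, c=M2/2=2741/1192, d=(M3−M2)/(6·1)=-6409/3576, b=Δ2−h2·(2M2+M3)/6=6245/1788
seg 3: a=2, c=M3/2=-917/298, d=(M4−M3)/(6·2)=10511/14304, b=Δ3−h3·(2M3+M4)/6=9709/3576
seg 4: a=1, c=M4/2=3175/2384, d=(M5−M4)/(6·2)=-3175/14304, b=Δ4−h4·(2M4+M5)/6=-1387/1788
t_q=15/2 → seg 3, τ=3/2; S=2+9709/3576·τ+-917/298·τ²+10511/14304·τ³=62135/38144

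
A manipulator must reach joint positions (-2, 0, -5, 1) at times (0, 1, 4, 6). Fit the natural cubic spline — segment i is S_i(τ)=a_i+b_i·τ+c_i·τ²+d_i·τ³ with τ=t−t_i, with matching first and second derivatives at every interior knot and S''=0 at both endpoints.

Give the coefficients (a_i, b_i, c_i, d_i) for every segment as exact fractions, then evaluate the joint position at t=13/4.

  seg 0: a=-2 b=578/213 c=0 d=-152/213
  seg 1: a=0 b=122/213 c=-152/71 d=33/71
  seg 2: a=-5 b=59/213 c=145/71 d=-145/426
S(13/4) = -19335/4544

Δ: Δ0=2, Δ1=-5/3, Δ2=3
row 1: diag=8, rhs=-22; c'=3/8, d'=-11/4
row 2: denom=10−3·3/8=71/8; d'=(28−3·-11/4)/(71/8)=290/71
back: M2=290/71
back: M1=-11/4−3/8·290/71=-304/71
M: M0=0, M1=-304/71, M2=290/71, M3=0
seg 0: a=-2, c=M0/2=0, d=(M1−M0)/(6·1)=-152/213, b=Δ0−h0·(2M0+M1)/6=578/213
seg 1: a=0, c=M1/2=-152/71, d=(M2−M1)/(6·3)=33/71, b=Δ1−h1·(2M1+M2)/6=122/213
seg 2: a=-5, c=M2/2=145/71, d=(M3−M2)/(6·2)=-145/426, b=Δ2−h2·(2M2+M3)/6=59/213
t_q=13/4 → seg 1, τ=9/4; S=0+122/213·τ+-152/71·τ²+33/71·τ³=-19335/4544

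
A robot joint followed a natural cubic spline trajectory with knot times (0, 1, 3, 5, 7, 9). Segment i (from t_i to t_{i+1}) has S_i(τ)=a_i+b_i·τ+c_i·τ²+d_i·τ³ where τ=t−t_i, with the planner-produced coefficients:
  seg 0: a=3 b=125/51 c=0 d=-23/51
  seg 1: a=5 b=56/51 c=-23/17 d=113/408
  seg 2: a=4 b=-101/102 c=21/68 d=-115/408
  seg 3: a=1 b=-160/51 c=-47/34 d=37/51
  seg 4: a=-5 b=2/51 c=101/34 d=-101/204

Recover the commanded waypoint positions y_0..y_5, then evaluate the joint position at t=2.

y_0 = S_0(0) = a_0 = 3
y_1 = S_1(0) = a_1 = 5
y_2 = S_2(0) = a_2 = 4
y_3 = S_3(0) = a_3 = 1
y_4 = S_4(0) = a_4 = -5
y_5 = S_4(2) = 3
t_q=2 is in segment 1 (τ=1); S_1(τ)=683/136

y_0=3 y_1=5 y_2=4 y_3=1 y_4=-5 y_5=3
S(2) = 683/136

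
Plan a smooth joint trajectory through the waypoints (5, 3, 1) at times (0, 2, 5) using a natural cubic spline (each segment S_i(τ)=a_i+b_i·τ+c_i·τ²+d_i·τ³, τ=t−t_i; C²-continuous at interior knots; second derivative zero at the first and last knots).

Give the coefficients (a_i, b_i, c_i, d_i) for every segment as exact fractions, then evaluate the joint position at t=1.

Δ: Δ0=-1, Δ1=-2/3
row 1: diag=10, rhs=2; c'=3/10, d'=1/5
back: M1=1/5
M: M0=0, M1=1/5, M2=0
seg 0: a=5, c=M0/2=0, d=(M1−M0)/(6·2)=1/60, b=Δ0−h0·(2M0+M1)/6=-16/15
seg 1: a=3, c=M1/2=1/10, d=(M2−M1)/(6·3)=-1/90, b=Δ1−h1·(2M1+M2)/6=-13/15
t_q=1 → seg 0, τ=1; S=5+-16/15·τ+0·τ²+1/60·τ³=79/20

  seg 0: a=5 b=-16/15 c=0 d=1/60
  seg 1: a=3 b=-13/15 c=1/10 d=-1/90
S(1) = 79/20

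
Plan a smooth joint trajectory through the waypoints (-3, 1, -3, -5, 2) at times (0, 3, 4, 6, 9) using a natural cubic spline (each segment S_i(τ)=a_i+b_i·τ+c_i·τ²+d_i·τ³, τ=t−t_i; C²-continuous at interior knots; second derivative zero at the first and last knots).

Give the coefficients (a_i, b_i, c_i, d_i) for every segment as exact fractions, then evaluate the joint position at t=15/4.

  seg 0: a=-3 b=775/219 c=0 d=-161/657
  seg 1: a=1 b=-674/219 c=-161/73 d=281/219
  seg 2: a=-3 b=-797/219 c=120/73 d=-71/438
  seg 3: a=-5 b=217/219 c=49/73 d=-49/657
S(15/4) = -9379/4672

Δ: Δ0=4/3, Δ1=-4, Δ2=-1, Δ3=7/3
row 1: diag=8, rhs=-32; c'=1/8, d'=-4
row 2: denom=6−1·1/8=47/8; d'=(18−1·-4)/(47/8)=176/47
row 3: denom=10−2·16/47=438/47; d'=(20−2·176/47)/(438/47)=98/73
back: M3=98/73
back: M2=176/47−16/47·98/73=240/73
back: M1=-4−1/8·240/73=-322/73
M: M0=0, M1=-322/73, M2=240/73, M3=98/73, M4=0
seg 0: a=-3, c=M0/2=0, d=(M1−M0)/(6·3)=-161/657, b=Δ0−h0·(2M0+M1)/6=775/219
seg 1: a=1, c=M1/2=-161/73, d=(M2−M1)/(6·1)=281/219, b=Δ1−h1·(2M1+M2)/6=-674/219
seg 2: a=-3, c=M2/2=120/73, d=(M3−M2)/(6·2)=-71/438, b=Δ2−h2·(2M2+M3)/6=-797/219
seg 3: a=-5, c=M3/2=49/73, d=(M4−M3)/(6·3)=-49/657, b=Δ3−h3·(2M3+M4)/6=217/219
t_q=15/4 → seg 1, τ=3/4; S=1+-674/219·τ+-161/73·τ²+281/219·τ³=-9379/4672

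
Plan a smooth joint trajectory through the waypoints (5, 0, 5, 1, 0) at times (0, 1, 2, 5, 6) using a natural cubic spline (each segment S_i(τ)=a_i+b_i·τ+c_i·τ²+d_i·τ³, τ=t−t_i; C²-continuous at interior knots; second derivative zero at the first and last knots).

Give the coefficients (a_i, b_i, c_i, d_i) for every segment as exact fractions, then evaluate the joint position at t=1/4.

  seg 0: a=5 b=-4985/636 c=0 d=1805/636
  seg 1: a=0 b=215/318 c=1805/212 d=-2665/636
  seg 2: a=5 b=3265/636 c=-215/53 d=403/636
  seg 3: a=1 b=-667/318 c=349/212 d=-349/636
S(1/4) = 41855/13568

Δ: Δ0=-5, Δ1=5, Δ2=-4/3, Δ3=-1
row 1: diag=4, rhs=60; c'=1/4, d'=15
row 2: denom=8−1·1/4=31/4; d'=(-38−1·15)/(31/4)=-212/31
row 3: denom=8−3·12/31=212/31; d'=(2−3·-212/31)/(212/31)=349/106
back: M3=349/106
back: M2=-212/31−12/31·349/106=-430/53
back: M1=15−1/4·-430/53=1805/106
M: M0=0, M1=1805/106, M2=-430/53, M3=349/106, M4=0
seg 0: a=5, c=M0/2=0, d=(M1−M0)/(6·1)=1805/636, b=Δ0−h0·(2M0+M1)/6=-4985/636
seg 1: a=0, c=M1/2=1805/212, d=(M2−M1)/(6·1)=-2665/636, b=Δ1−h1·(2M1+M2)/6=215/318
seg 2: a=5, c=M2/2=-215/53, d=(M3−M2)/(6·3)=403/636, b=Δ2−h2·(2M2+M3)/6=3265/636
seg 3: a=1, c=M3/2=349/212, d=(M4−M3)/(6·1)=-349/636, b=Δ3−h3·(2M3+M4)/6=-667/318
t_q=1/4 → seg 0, τ=1/4; S=5+-4985/636·τ+0·τ²+1805/636·τ³=41855/13568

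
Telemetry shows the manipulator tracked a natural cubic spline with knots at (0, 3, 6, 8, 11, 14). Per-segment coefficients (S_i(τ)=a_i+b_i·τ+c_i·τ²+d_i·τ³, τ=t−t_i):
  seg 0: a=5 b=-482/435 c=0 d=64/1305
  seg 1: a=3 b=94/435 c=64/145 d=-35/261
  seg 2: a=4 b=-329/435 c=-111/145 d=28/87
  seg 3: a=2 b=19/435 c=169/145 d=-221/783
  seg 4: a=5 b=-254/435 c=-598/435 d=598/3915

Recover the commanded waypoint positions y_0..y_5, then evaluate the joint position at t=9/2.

y_0 = S_0(0) = a_0 = 5
y_1 = S_1(0) = a_1 = 3
y_2 = S_2(0) = a_2 = 4
y_3 = S_3(0) = a_3 = 2
y_4 = S_4(0) = a_4 = 5
y_5 = S_4(3) = -5
t_q=9/2 is in segment 1 (τ=3/2); S_1(τ)=4483/1160

y_0=5 y_1=3 y_2=4 y_3=2 y_4=5 y_5=-5
S(9/2) = 4483/1160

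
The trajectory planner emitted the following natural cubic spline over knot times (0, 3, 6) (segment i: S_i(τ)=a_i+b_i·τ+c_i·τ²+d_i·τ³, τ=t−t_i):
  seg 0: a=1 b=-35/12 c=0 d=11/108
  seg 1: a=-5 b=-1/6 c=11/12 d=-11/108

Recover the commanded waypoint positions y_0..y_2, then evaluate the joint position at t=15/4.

y_0 = S_0(0) = a_0 = 1
y_1 = S_1(0) = a_1 = -5
y_2 = S_1(3) = 0
t_q=15/4 is in segment 1 (τ=3/4); S_1(τ)=-1191/256

y_0=1 y_1=-5 y_2=0
S(15/4) = -1191/256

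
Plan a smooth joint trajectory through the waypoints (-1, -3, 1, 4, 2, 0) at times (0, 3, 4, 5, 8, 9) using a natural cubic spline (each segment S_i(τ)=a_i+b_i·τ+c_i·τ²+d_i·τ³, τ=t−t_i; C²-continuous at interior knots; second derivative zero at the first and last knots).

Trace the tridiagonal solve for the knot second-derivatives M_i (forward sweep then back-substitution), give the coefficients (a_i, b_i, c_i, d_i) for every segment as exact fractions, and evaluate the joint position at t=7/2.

Δ: Δ0=-2/3, Δ1=4, Δ2=3, Δ3=-2/3, Δ4=-2
row 1: diag=8, rhs=28; c'=1/8, d'=7/2
row 2: denom=4−1·1/8=31/8; d'=(-6−1·7/2)/(31/8)=-76/31
row 3: denom=8−1·8/31=240/31; d'=(-22−1·-76/31)/(240/31)=-101/40
row 4: denom=8−3·31/80=547/80; d'=(-8−3·-101/40)/(547/80)=-34/547
back: M4=-34/547
back: M3=-101/40−31/80·-34/547=-1368/547
back: M2=-76/31−8/31·-1368/547=-988/547
back: M1=7/2−1/8·-988/547=2038/547
M: M0=0, M1=2038/547, M2=-988/547, M3=-1368/547, M4=-34/547, M5=0
seg 0: a=-1, c=M0/2=0, d=(M1−M0)/(6·3)=1019/4923, b=Δ0−h0·(2M0+M1)/6=-4151/1641
seg 1: a=-3, c=M1/2=1019/547, d=(M2−M1)/(6·1)=-1513/1641, b=Δ1−h1·(2M1+M2)/6=5020/1641
seg 2: a=1, c=M2/2=-494/547, d=(M3−M2)/(6·1)=-190/1641, b=Δ2−h2·(2M2+M3)/6=6595/1641
seg 3: a=4, c=M3/2=-684/547, d=(M4−M3)/(6·3)=667/4923, b=Δ3−h3·(2M3+M4)/6=3061/1641
seg 4: a=2, c=M4/2=-17/547, d=(M5−M4)/(6·1)=17/1641, b=Δ4−h4·(2M4+M5)/6=-3248/1641
t_q=7/2 → seg 1, τ=1/2; S=-3+5020/1641·τ+1019/547·τ²+-1513/1641·τ³=-4901/4376

  seg 0: a=-1 b=-4151/1641 c=0 d=1019/4923
  seg 1: a=-3 b=5020/1641 c=1019/547 d=-1513/1641
  seg 2: a=1 b=6595/1641 c=-494/547 d=-190/1641
  seg 3: a=4 b=3061/1641 c=-684/547 d=667/4923
  seg 4: a=2 b=-3248/1641 c=-17/547 d=17/1641
S(7/2) = -4901/4376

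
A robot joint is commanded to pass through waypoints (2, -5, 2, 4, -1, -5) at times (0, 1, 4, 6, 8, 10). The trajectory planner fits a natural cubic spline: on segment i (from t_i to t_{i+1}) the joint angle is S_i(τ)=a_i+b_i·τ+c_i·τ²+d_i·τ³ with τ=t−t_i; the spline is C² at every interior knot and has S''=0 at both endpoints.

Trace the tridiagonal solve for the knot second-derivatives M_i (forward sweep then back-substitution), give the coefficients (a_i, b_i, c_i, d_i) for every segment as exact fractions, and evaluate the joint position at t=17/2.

Δ: Δ0=-7, Δ1=7/3, Δ2=1, Δ3=-5/2, Δ4=-2
row 1: diag=8, rhs=56; c'=3/8, d'=7
row 2: denom=10−3·3/8=71/8; d'=(-8−3·7)/(71/8)=-232/71
row 3: denom=8−2·16/71=536/71; d'=(-21−2·-232/71)/(536/71)=-1027/536
row 4: denom=8−2·71/268=1001/134; d'=(3−2·-1027/536)/(1001/134)=1831/2002
back: M4=1831/2002
back: M3=-1027/536−71/268·1831/2002=-4321/2002
back: M2=-232/71−16/71·-4321/2002=-2784/1001
back: M1=7−3/8·-2784/1001=8051/1001
M: M0=0, M1=8051/1001, M2=-2784/1001, M3=-4321/2002, M4=1831/2002, M5=0
seg 0: a=2, c=M0/2=0, d=(M1−M0)/(6·1)=8051/6006, b=Δ0−h0·(2M0+M1)/6=-50093/6006
seg 1: a=-5, c=M1/2=8051/2002, d=(M2−M1)/(6·3)=-985/1638, b=Δ1−h1·(2M1+M2)/6=-12970/3003
seg 2: a=2, c=M2/2=-1392/1001, d=(M3−M2)/(6·2)=1247/24024, b=Δ2−h2·(2M2+M3)/6=1651/462
seg 3: a=4, c=M3/2=-4321/4004, d=(M4−M3)/(6·2)=769/3003, b=Δ3−h3·(2M3+M4)/6=-586/429
seg 4: a=-1, c=M4/2=1831/4004, d=(M5−M4)/(6·2)=-1831/24024, b=Δ4−h4·(2M4+M5)/6=-7837/3003
t_q=17/2 → seg 4, τ=1/2; S=-1+-7837/3003·τ+1831/4004·τ²+-1831/24024·τ³=-20135/9152

  seg 0: a=2 b=-50093/6006 c=0 d=8051/6006
  seg 1: a=-5 b=-12970/3003 c=8051/2002 d=-985/1638
  seg 2: a=2 b=1651/462 c=-1392/1001 d=1247/24024
  seg 3: a=4 b=-586/429 c=-4321/4004 d=769/3003
  seg 4: a=-1 b=-7837/3003 c=1831/4004 d=-1831/24024
S(17/2) = -20135/9152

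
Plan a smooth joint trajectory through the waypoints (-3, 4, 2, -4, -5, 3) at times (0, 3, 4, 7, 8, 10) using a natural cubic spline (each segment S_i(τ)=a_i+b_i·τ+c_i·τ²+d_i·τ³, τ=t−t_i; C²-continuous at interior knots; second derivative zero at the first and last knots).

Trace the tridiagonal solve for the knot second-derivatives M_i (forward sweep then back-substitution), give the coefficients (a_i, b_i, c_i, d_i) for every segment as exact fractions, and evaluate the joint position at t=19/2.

  seg 0: a=-3 b=10078/2529 c=0 d=-4177/22761
  seg 1: a=4 b=-2453/2529 c=-4177/2529 d=524/843
  seg 2: a=2 b=-6091/2529 c=539/2529 d=-584/22761
  seg 3: a=-4 b=-4609/2529 c=-5/281 d=2125/2529
  seg 4: a=-5 b=1676/2529 c=2110/843 d=-1055/2529
S(19/2) = 1469/6744

Δ: Δ0=7/3, Δ1=-2, Δ2=-2, Δ3=-1, Δ4=4
row 1: diag=8, rhs=-26; c'=1/8, d'=-13/4
row 2: denom=8−1·1/8=63/8; d'=(0−1·-13/4)/(63/8)=26/63
row 3: denom=8−3·8/21=48/7; d'=(6−3·26/63)/(48/7)=25/36
row 4: denom=6−1·7/48=281/48; d'=(30−1·25/36)/(281/48)=4220/843
back: M4=4220/843
back: M3=25/36−7/48·4220/843=-10/281
back: M2=26/63−8/21·-10/281=1078/2529
back: M1=-13/4−1/8·1078/2529=-8354/2529
M: M0=0, M1=-8354/2529, M2=1078/2529, M3=-10/281, M4=4220/843, M5=0
seg 0: a=-3, c=M0/2=0, d=(M1−M0)/(6·3)=-4177/22761, b=Δ0−h0·(2M0+M1)/6=10078/2529
seg 1: a=4, c=M1/2=-4177/2529, d=(M2−M1)/(6·1)=524/843, b=Δ1−h1·(2M1+M2)/6=-2453/2529
seg 2: a=2, c=M2/2=539/2529, d=(M3−M2)/(6·3)=-584/22761, b=Δ2−h2·(2M2+M3)/6=-6091/2529
seg 3: a=-4, c=M3/2=-5/281, d=(M4−M3)/(6·1)=2125/2529, b=Δ3−h3·(2M3+M4)/6=-4609/2529
seg 4: a=-5, c=M4/2=2110/843, d=(M5−M4)/(6·2)=-1055/2529, b=Δ4−h4·(2M4+M5)/6=1676/2529
t_q=19/2 → seg 4, τ=3/2; S=-5+1676/2529·τ+2110/843·τ²+-1055/2529·τ³=1469/6744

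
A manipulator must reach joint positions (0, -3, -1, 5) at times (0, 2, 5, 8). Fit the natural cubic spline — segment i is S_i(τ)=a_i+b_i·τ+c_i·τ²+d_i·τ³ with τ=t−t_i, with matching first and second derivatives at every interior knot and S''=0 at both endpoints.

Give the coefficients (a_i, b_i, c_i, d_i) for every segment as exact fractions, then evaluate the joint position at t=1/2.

  seg 0: a=0 b=-421/222 c=0 d=11/111
  seg 1: a=-3 b=-157/222 c=22/37 d=-91/1998
  seg 2: a=-1 b=181/111 c=41/222 d=-41/1998
S(1/2) = -277/296

Δ: Δ0=-3/2, Δ1=2/3, Δ2=2
row 1: diag=10, rhs=13; c'=3/10, d'=13/10
row 2: denom=12−3·3/10=111/10; d'=(8−3·13/10)/(111/10)=41/111
back: M2=41/111
back: M1=13/10−3/10·41/111=44/37
M: M0=0, M1=44/37, M2=41/111, M3=0
seg 0: a=0, c=M0/2=0, d=(M1−M0)/(6·2)=11/111, b=Δ0−h0·(2M0+M1)/6=-421/222
seg 1: a=-3, c=M1/2=22/37, d=(M2−M1)/(6·3)=-91/1998, b=Δ1−h1·(2M1+M2)/6=-157/222
seg 2: a=-1, c=M2/2=41/222, d=(M3−M2)/(6·3)=-41/1998, b=Δ2−h2·(2M2+M3)/6=181/111
t_q=1/2 → seg 0, τ=1/2; S=0+-421/222·τ+0·τ²+11/111·τ³=-277/296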